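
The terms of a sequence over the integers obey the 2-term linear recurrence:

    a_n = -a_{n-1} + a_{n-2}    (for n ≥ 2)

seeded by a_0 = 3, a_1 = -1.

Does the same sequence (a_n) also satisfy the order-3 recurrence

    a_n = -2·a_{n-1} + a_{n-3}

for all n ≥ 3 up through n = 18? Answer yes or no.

Terms a_0..a_18: 3, -1, 4, -5, 9, -14, 23, -37, 60, -97, 157, -254, 411, -665, 1076, -1741, 2817, -4558, 7375
n=3: candidate gives -5, actual a_3 = -5 ✓
n=4: candidate gives 9, actual a_4 = 9 ✓
n=5: candidate gives -14, actual a_5 = -14 ✓
n=6: candidate gives 23, actual a_6 = 23 ✓
n=7: candidate gives -37, actual a_7 = -37 ✓
n=8: candidate gives 60, actual a_8 = 60 ✓
n=9: candidate gives -97, actual a_9 = -97 ✓
n=10: candidate gives 157, actual a_10 = 157 ✓
n=11: candidate gives -254, actual a_11 = -254 ✓
n=12: candidate gives 411, actual a_12 = 411 ✓
n=13: candidate gives -665, actual a_13 = -665 ✓
n=14: candidate gives 1076, actual a_14 = 1076 ✓
n=15: candidate gives -1741, actual a_15 = -1741 ✓
n=16: candidate gives 2817, actual a_16 = 2817 ✓
n=17: candidate gives -4558, actual a_17 = -4558 ✓
n=18: candidate gives 7375, actual a_18 = 7375 ✓

yes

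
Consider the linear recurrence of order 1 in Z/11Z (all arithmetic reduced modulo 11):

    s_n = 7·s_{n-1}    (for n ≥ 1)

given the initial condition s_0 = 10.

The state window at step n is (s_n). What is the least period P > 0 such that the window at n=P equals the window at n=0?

10

n=0: window = (10)
n=1: window = (4)
n=2: window = (6)
n=3: window = (9)
n=4: window = (8)
n=5: window = (1)
n=6: window = (7)
n=7: window = (5)
n=8: window = (2)
n=9: window = (3)
n=10: window = (10)
window at n=10 equals window at n=0 → period = 10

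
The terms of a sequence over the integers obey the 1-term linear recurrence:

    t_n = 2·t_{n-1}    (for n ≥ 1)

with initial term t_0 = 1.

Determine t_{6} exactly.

64

t_1 = 2·1 = 2
t_2 = 2·2 = 4
t_3 = 2·4 = 8
t_4 = 2·8 = 16
t_5 = 2·16 = 32
t_6 = 2·32 = 64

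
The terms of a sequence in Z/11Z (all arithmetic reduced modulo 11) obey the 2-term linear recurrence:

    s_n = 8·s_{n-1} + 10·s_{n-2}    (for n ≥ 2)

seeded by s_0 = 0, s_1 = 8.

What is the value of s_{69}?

3

s_2 = 8·8 + 10·0 = 9
s_3 = 8·9 + 10·8 = 9
s_4 = 8·9 + 10·9 = 8
s_5 = 8·8 + 10·9 = 0
s_6 = 8·0 + 10·8 = 3
s_7 = 8·3 + 10·0 = 2
s_8 = 8·2 + 10·3 = 2
s_9 = 8·2 + 10·2 = 3
s_10 = 8·3 + 10·2 = 0
s_11 = 8·0 + 10·3 = 8
(s_10, s_11) = (0, 8) = (s_0, s_1), so the sequence has period 10.
69 ≡ 9 (mod 10), hence s_69 = s_9 = 3.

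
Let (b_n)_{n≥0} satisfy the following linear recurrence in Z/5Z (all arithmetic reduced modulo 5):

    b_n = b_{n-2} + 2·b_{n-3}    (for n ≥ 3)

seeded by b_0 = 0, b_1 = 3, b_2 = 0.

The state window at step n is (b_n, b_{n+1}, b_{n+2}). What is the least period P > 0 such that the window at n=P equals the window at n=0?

n=0: window = (0, 3, 0)
n=1: window = (3, 0, 3)
n=2: window = (0, 3, 1)
n=3: window = (3, 1, 3)
n=4: window = (1, 3, 2)
n=5: window = (3, 2, 0)
n=6: window = (2, 0, 3)
n=7: window = (0, 3, 4)
n=8: window = (3, 4, 3)
n=9: window = (4, 3, 0)
n=10: window = (3, 0, 1)
n=11: window = (0, 1, 1)
n=12: window = (1, 1, 1)
n=13: window = (1, 1, 3)
n=14: window = (1, 3, 3)
n=15: window = (3, 3, 0)
n=16: window = (3, 0, 4)
n=17: window = (0, 4, 1)
n=18: window = (4, 1, 4)
n=19: window = (1, 4, 4)
n=20: window = (4, 4, 1)
n=21: window = (4, 1, 2)
n=22: window = (1, 2, 4)
n=23: window = (2, 4, 4)
n=24: window = (4, 4, 3)
n=25: window = (4, 3, 2)
n=26: window = (3, 2, 1)
n=27: window = (2, 1, 3)
n=28: window = (1, 3, 0)
n=29: window = (3, 0, 0)
n=30: window = (0, 0, 1)
n=31: window = (0, 1, 0)
n=32: window = (1, 0, 1)
n=33: window = (0, 1, 2)
n=34: window = (1, 2, 1)
n=35: window = (2, 1, 4)
n=36: window = (1, 4, 0)
n=37: window = (4, 0, 1)
n=38: window = (0, 1, 3)
n=39: window = (1, 3, 1)
n=40: window = (3, 1, 0)
…
n=122: window = (4, 0, 0)
n=123: window = (0, 0, 3)
n=124: window = (0, 3, 0)
window at n=124 equals window at n=0 → period = 124

124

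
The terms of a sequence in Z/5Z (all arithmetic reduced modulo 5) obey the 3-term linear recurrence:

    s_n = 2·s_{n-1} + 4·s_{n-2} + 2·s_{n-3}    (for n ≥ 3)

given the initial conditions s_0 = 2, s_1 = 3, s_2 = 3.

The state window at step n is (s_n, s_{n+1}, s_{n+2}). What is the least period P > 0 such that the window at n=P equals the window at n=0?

n=0: window = (2, 3, 3)
n=1: window = (3, 3, 2)
n=2: window = (3, 2, 2)
n=3: window = (2, 2, 3)
n=4: window = (2, 3, 3)
window at n=4 equals window at n=0 → period = 4

4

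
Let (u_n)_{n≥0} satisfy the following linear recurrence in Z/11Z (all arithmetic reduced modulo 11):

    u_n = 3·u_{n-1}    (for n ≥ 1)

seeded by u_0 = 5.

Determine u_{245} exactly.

5

u_1 = 3·5 = 4
u_2 = 3·4 = 1
u_3 = 3·1 = 3
u_4 = 3·3 = 9
u_5 = 3·9 = 5
(u_5) = (5) = (u_0), so the sequence has period 5.
245 ≡ 0 (mod 5), hence u_245 = u_0 = 5.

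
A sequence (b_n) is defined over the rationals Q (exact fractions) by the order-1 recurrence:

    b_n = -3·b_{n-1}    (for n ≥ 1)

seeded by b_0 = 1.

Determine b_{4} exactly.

b_1 = -3·1 = -3
b_2 = -3·-3 = 9
b_3 = -3·9 = -27
b_4 = -3·-27 = 81

81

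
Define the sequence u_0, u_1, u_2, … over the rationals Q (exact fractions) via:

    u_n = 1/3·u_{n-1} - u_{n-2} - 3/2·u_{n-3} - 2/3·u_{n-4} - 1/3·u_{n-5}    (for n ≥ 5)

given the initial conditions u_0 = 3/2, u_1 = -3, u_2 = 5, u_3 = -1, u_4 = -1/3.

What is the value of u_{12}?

-2741597/157464

u_5 = 1/3·-1/3 + -1·-1 + -3/2·5 + -2/3·-3 + -1/3·3/2 = -46/9
u_6 = 1/3·-46/9 + -1·-1/3 + -3/2·-1 + -2/3·5 + -1/3·-3 = -119/54
u_7 = 1/3·-119/54 + -1·-46/9 + -3/2·-1/3 + -2/3·-1 + -1/3·5 = 314/81
u_8 = 1/3·314/81 + -1·-119/54 + -3/2·-46/9 + -2/3·-1/3 + -1/3·-1 = 5695/486
u_9 = 1/3·5695/486 + -1·314/81 + -3/2·-119/54 + -2/3·-46/9 + -1/3·-1/3 = 19985/2916
u_10 = 1/3·19985/2916 + -1·5695/486 + -3/2·314/81 + -2/3·-119/54 + -1/3·-46/9 = -105637/8748
u_11 = 1/3·-105637/8748 + -1·19985/2916 + -3/2·5695/486 + -2/3·314/81 + -1/3·-119/54 = -795343/26244
u_12 = 1/3·-795343/26244 + -1·-105637/8748 + -3/2·19985/2916 + -2/3·5695/486 + -1/3·314/81 = -2741597/157464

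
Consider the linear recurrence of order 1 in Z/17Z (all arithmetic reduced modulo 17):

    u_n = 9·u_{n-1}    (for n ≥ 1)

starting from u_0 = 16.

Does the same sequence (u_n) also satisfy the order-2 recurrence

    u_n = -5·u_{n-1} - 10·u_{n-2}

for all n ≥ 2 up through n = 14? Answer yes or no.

Terms u_0..u_14: 16, 8, 4, 2, 1, 9, 13, 15, 16, 8, 4, 2, 1, 9, 13
n=2: candidate gives 4, actual u_2 = 4 ✓
n=3: candidate gives 2, actual u_3 = 2 ✓
n=4: candidate gives 1, actual u_4 = 1 ✓
n=5: candidate gives 9, actual u_5 = 9 ✓
n=6: candidate gives 13, actual u_6 = 13 ✓
n=7: candidate gives 15, actual u_7 = 15 ✓
n=8: candidate gives 16, actual u_8 = 16 ✓
n=9: candidate gives 8, actual u_9 = 8 ✓
n=10: candidate gives 4, actual u_10 = 4 ✓
n=11: candidate gives 2, actual u_11 = 2 ✓
n=12: candidate gives 1, actual u_12 = 1 ✓
n=13: candidate gives 9, actual u_13 = 9 ✓
n=14: candidate gives 13, actual u_14 = 13 ✓

yes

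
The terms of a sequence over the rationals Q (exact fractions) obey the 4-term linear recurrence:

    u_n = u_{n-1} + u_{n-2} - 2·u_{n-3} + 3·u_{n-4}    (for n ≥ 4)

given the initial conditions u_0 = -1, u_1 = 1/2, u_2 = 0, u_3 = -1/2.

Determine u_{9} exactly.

-16

u_4 = 1·-1/2 + 1·0 + -2·1/2 + 3·-1 = -9/2
u_5 = 1·-9/2 + 1·-1/2 + -2·0 + 3·1/2 = -7/2
u_6 = 1·-7/2 + 1·-9/2 + -2·-1/2 + 3·0 = -7
u_7 = 1·-7 + 1·-7/2 + -2·-9/2 + 3·-1/2 = -3
u_8 = 1·-3 + 1·-7 + -2·-7/2 + 3·-9/2 = -33/2
u_9 = 1·-33/2 + 1·-3 + -2·-7 + 3·-7/2 = -16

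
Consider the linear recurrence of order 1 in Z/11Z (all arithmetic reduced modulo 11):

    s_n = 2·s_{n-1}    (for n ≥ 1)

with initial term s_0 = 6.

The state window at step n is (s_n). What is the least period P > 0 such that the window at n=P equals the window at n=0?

n=0: window = (6)
n=1: window = (1)
n=2: window = (2)
n=3: window = (4)
n=4: window = (8)
n=5: window = (5)
n=6: window = (10)
n=7: window = (9)
n=8: window = (7)
n=9: window = (3)
n=10: window = (6)
window at n=10 equals window at n=0 → period = 10

10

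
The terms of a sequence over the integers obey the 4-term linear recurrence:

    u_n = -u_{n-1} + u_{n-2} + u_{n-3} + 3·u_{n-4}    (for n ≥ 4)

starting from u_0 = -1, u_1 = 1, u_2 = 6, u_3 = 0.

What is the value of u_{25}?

u_4 = -1·0 + 1·6 + 1·1 + 3·-1 = 4
u_5 = -1·4 + 1·0 + 1·6 + 3·1 = 5
u_6 = -1·5 + 1·4 + 1·0 + 3·6 = 17
u_7 = -1·17 + 1·5 + 1·4 + 3·0 = -8
u_8 = -1·-8 + 1·17 + 1·5 + 3·4 = 42
u_9 = -1·42 + 1·-8 + 1·17 + 3·5 = -18
u_10 = -1·-18 + 1·42 + 1·-8 + 3·17 = 103
u_11 = -1·103 + 1·-18 + 1·42 + 3·-8 = -103
u_12 = -1·-103 + 1·103 + 1·-18 + 3·42 = 314
u_13 = -1·314 + 1·-103 + 1·103 + 3·-18 = -368
u_14 = -1·-368 + 1·314 + 1·-103 + 3·103 = 888
u_15 = -1·888 + 1·-368 + 1·314 + 3·-103 = -1251
u_16 = -1·-1251 + 1·888 + 1·-368 + 3·314 = 2713
u_17 = -1·2713 + 1·-1251 + 1·888 + 3·-368 = -4180
u_18 = -1·-4180 + 1·2713 + 1·-1251 + 3·888 = 8306
u_19 = -1·8306 + 1·-4180 + 1·2713 + 3·-1251 = -13526
u_20 = -1·-13526 + 1·8306 + 1·-4180 + 3·2713 = 25791
u_21 = -1·25791 + 1·-13526 + 1·8306 + 3·-4180 = -43551
u_22 = -1·-43551 + 1·25791 + 1·-13526 + 3·8306 = 80734
u_23 = -1·80734 + 1·-43551 + 1·25791 + 3·-13526 = -139072
u_24 = -1·-139072 + 1·80734 + 1·-43551 + 3·25791 = 253628
u_25 = -1·253628 + 1·-139072 + 1·80734 + 3·-43551 = -442619

-442619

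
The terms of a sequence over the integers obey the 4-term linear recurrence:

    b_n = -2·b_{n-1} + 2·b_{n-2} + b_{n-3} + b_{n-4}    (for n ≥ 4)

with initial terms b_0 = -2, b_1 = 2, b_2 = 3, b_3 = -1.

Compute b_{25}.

-4995957909

b_4 = -2·-1 + 2·3 + 1·2 + 1·-2 = 8
b_5 = -2·8 + 2·-1 + 1·3 + 1·2 = -13
b_6 = -2·-13 + 2·8 + 1·-1 + 1·3 = 44
b_7 = -2·44 + 2·-13 + 1·8 + 1·-1 = -107
b_8 = -2·-107 + 2·44 + 1·-13 + 1·8 = 297
b_9 = -2·297 + 2·-107 + 1·44 + 1·-13 = -777
b_10 = -2·-777 + 2·297 + 1·-107 + 1·44 = 2085
b_11 = -2·2085 + 2·-777 + 1·297 + 1·-107 = -5534
b_12 = -2·-5534 + 2·2085 + 1·-777 + 1·297 = 14758
b_13 = -2·14758 + 2·-5534 + 1·2085 + 1·-777 = -39276
b_14 = -2·-39276 + 2·14758 + 1·-5534 + 1·2085 = 104619
b_15 = -2·104619 + 2·-39276 + 1·14758 + 1·-5534 = -278566
b_16 = -2·-278566 + 2·104619 + 1·-39276 + 1·14758 = 741852
b_17 = -2·741852 + 2·-278566 + 1·104619 + 1·-39276 = -1975493
b_18 = -2·-1975493 + 2·741852 + 1·-278566 + 1·104619 = 5260743
b_19 = -2·5260743 + 2·-1975493 + 1·741852 + 1·-278566 = -14009186
b_20 = -2·-14009186 + 2·5260743 + 1·-1975493 + 1·741852 = 37306217
b_21 = -2·37306217 + 2·-14009186 + 1·5260743 + 1·-1975493 = -99345556
b_22 = -2·-99345556 + 2·37306217 + 1·-14009186 + 1·5260743 = 264555103
b_23 = -2·264555103 + 2·-99345556 + 1·37306217 + 1·-14009186 = -704504287
b_24 = -2·-704504287 + 2·264555103 + 1·-99345556 + 1·37306217 = 1876079441
b_25 = -2·1876079441 + 2·-704504287 + 1·264555103 + 1·-99345556 = -4995957909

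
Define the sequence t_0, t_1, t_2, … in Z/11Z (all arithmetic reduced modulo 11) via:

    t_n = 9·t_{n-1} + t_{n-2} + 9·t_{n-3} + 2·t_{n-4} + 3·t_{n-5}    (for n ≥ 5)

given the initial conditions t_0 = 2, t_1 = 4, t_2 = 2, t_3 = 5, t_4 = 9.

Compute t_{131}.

1

t_5 = 9·9 + 1·5 + 9·2 + 2·4 + 3·2 = 8
t_6 = 9·8 + 1·9 + 9·5 + 2·2 + 3·4 = 10
t_7 = 9·10 + 1·8 + 9·9 + 2·5 + 3·2 = 8
t_8 = 9·8 + 1·10 + 9·8 + 2·9 + 3·5 = 0
t_9 = 9·0 + 1·8 + 9·10 + 2·8 + 3·9 = 9
t_10 = 9·9 + 1·0 + 9·8 + 2·10 + 3·8 = 10
Continuing the recurrence:
  t_11 = 2;  t_12 = 1;  t_13 = 9;  t_14 = 4;  t_15 = 0;  t_16 = 5
  t_17 = 3;  t_18 = 1;  t_19 = 3;  t_20 = 10;  t_21 = 2;  t_22 = 0
  t_23 = 2;  t_24 = 10;  t_25 = 5;  t_26 = 2;  t_27 = 7;  t_28 = 4
  t_29 = 2;  t_30 = 5;  t_31 = 4;  t_32 = 0;  t_33 = 10;  t_34 = 10
  t_35 = 2;  t_36 = 9;  t_37 = 6;  t_38 = 10;  t_39 = 2;  t_40 = 7
  t_41 = 7;  t_42 = 5;  t_43 = 6;  t_44 = 10;  t_45 = 0;  t_46 = 7
  t_47 = 4;  t_48 = 4;  t_49 = 1;  t_50 = 8;  t_51 = 6;  t_52 = 3
  t_53 = 9;  t_54 = 3;  t_55 = 0;  t_56 = 9;  t_57 = 3;  t_58 = 3
  t_59 = 10;  t_60 = 6;  t_61 = 3;  t_62 = 6;  t_63 = 8;  t_64 = 4
  t_65 = 1;  t_66 = 7;  t_67 = 2;  t_68 = 0;  t_69 = 2;  t_70 = 9
  t_71 = 9;  t_72 = 4;  t_73 = 9;  t_74 = 3;  t_75 = 7;  t_76 = 6
  t_77 = 8;  t_78 = 9;  t_79 = 1;  t_80 = 2;  t_81 = 2;  t_82 = 5
  t_83 = 6;  t_84 = 7;  t_85 = 3;  t_86 = 5;  t_87 = 6;  t_88 = 8
  t_89 = 7;  t_90 = 1;  t_91 = 5;  t_92 = 0;  t_93 = 8;  t_94 = 8
  t_95 = 5;  t_96 = 8;  t_97 = 0;  t_98 = 5;  t_99 = 8;  t_100 = 9
  t_101 = 4;  t_102 = 6;  t_103 = 5;  t_104 = 8;  t_105 = 1;  t_106 = 9
  t_107 = 6;  t_108 = 4;  t_109 = 6;  t_110 = 1;  t_111 = 2;  t_112 = 0
  t_113 = 2;  t_114 = 1;  t_115 = 7;  t_116 = 0;  t_117 = 9;  t_118 = 9
  t_119 = 8;  t_120 = 7;  t_121 = 5;  t_122 = 4;  t_123 = 4;  t_124 = 2
  t_125 = 1;  t_126 = 4;  t_127 = 9;  t_128 = 0;  t_129 = 9
t_130 = 9·9 + 1·0 + 9·9 + 2·4 + 3·1 = 8
t_131 = 9·8 + 1·9 + 9·0 + 2·9 + 3·4 = 1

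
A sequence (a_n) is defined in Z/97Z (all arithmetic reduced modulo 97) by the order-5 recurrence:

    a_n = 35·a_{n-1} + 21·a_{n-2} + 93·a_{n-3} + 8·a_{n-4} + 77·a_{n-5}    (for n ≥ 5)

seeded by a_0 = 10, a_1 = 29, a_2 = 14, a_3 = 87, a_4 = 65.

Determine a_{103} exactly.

24

a_5 = 35·65 + 21·87 + 93·14 + 8·29 + 77·10 = 4
a_6 = 35·4 + 21·65 + 93·87 + 8·14 + 77·29 = 10
a_7 = 35·10 + 21·4 + 93·65 + 8·87 + 77·14 = 8
a_8 = 35·8 + 21·10 + 93·4 + 8·65 + 77·87 = 30
a_9 = 35·30 + 21·8 + 93·10 + 8·4 + 77·65 = 7
a_10 = 35·7 + 21·30 + 93·8 + 8·10 + 77·4 = 67
Continuing the recurrence:
  a_11 = 5;  a_12 = 82;  a_13 = 29;  a_14 = 9;  a_15 = 72;  a_16 = 45
  a_17 = 91;  a_18 = 36;  a_19 = 89;  a_20 = 2;  a_21 = 71;  a_22 = 57
  a_23 = 75;  a_24 = 28;  a_25 = 42;  a_26 = 18;  a_27 = 84;  a_28 = 31
  a_29 = 31;  a_30 = 25;  a_31 = 65;  a_32 = 80;  a_33 = 7;  a_34 = 81
  a_35 = 63;  a_36 = 17;  a_37 = 50;  a_38 = 35;  a_39 = 24;  a_40 = 57
  a_41 = 91;  a_42 = 74;  a_43 = 79;  a_44 = 51;  a_45 = 20;  a_46 = 33
  a_47 = 38;  a_48 = 92;  a_49 = 19;  a_50 = 78;  a_51 = 77;  a_52 = 62
  a_53 = 41;  a_54 = 54;  a_55 = 7;  a_56 = 74;  a_57 = 57;  a_58 = 29
  a_59 = 19;  a_60 = 43;  a_61 = 85;  a_62 = 81;  a_63 = 43;  a_64 = 17
  a_65 = 24;  a_66 = 70;  a_67 = 58;  a_68 = 61;  a_69 = 15;  a_70 = 5
  a_71 = 86;  a_72 = 55;  a_73 = 89;  a_74 = 77;  a_75 = 82;  a_76 = 38
  a_77 = 28;  a_78 = 92;  a_79 = 56;  a_80 = 19;  a_81 = 64;  a_82 = 69
  a_83 = 60;  a_84 = 94;  a_85 = 41;  a_86 = 16;  a_87 = 48;  a_88 = 46
  a_89 = 32;  a_90 = 38;  a_91 = 39;  a_92 = 85;  a_93 = 68;  a_94 = 84
  a_95 = 88;  a_96 = 10;  a_97 = 27;  a_98 = 18;  a_99 = 84;  a_100 = 75
  a_101 = 65
a_102 = 35·65 + 21·75 + 93·84 + 8·18 + 77·27 = 14
a_103 = 35·14 + 21·65 + 93·75 + 8·84 + 77·18 = 24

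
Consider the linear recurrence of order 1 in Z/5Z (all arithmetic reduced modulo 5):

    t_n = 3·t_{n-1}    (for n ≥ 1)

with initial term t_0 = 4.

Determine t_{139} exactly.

t_1 = 3·4 = 2
t_2 = 3·2 = 1
t_3 = 3·1 = 3
t_4 = 3·3 = 4
(t_4) = (4) = (t_0), so the sequence has period 4.
139 ≡ 3 (mod 4), hence t_139 = t_3 = 3.

3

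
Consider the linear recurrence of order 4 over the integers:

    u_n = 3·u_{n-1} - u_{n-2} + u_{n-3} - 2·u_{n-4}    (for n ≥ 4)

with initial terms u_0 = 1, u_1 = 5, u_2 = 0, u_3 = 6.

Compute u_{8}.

899

u_4 = 3·6 + -1·0 + 1·5 + -2·1 = 21
u_5 = 3·21 + -1·6 + 1·0 + -2·5 = 47
u_6 = 3·47 + -1·21 + 1·6 + -2·0 = 126
u_7 = 3·126 + -1·47 + 1·21 + -2·6 = 340
u_8 = 3·340 + -1·126 + 1·47 + -2·21 = 899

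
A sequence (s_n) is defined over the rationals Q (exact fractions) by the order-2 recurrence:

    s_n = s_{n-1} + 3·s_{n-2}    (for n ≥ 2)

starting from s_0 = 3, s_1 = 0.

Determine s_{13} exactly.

s_2 = 1·0 + 3·3 = 9
s_3 = 1·9 + 3·0 = 9
s_4 = 1·9 + 3·9 = 36
s_5 = 1·36 + 3·9 = 63
s_6 = 1·63 + 3·36 = 171
s_7 = 1·171 + 3·63 = 360
s_8 = 1·360 + 3·171 = 873
s_9 = 1·873 + 3·360 = 1953
s_10 = 1·1953 + 3·873 = 4572
s_11 = 1·4572 + 3·1953 = 10431
s_12 = 1·10431 + 3·4572 = 24147
s_13 = 1·24147 + 3·10431 = 55440

55440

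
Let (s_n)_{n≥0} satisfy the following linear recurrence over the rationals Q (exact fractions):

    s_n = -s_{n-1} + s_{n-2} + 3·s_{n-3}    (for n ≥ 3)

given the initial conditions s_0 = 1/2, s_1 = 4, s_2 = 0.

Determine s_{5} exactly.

s_3 = -1·0 + 1·4 + 3·1/2 = 11/2
s_4 = -1·11/2 + 1·0 + 3·4 = 13/2
s_5 = -1·13/2 + 1·11/2 + 3·0 = -1

-1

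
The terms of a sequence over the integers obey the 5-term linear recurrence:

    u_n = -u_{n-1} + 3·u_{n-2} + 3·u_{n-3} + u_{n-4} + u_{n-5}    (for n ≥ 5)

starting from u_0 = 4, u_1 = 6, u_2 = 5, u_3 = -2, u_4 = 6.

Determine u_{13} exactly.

u_5 = -1·6 + 3·-2 + 3·5 + 1·6 + 1·4 = 13
u_6 = -1·13 + 3·6 + 3·-2 + 1·5 + 1·6 = 10
u_7 = -1·10 + 3·13 + 3·6 + 1·-2 + 1·5 = 50
u_8 = -1·50 + 3·10 + 3·13 + 1·6 + 1·-2 = 23
u_9 = -1·23 + 3·50 + 3·10 + 1·13 + 1·6 = 176
u_10 = -1·176 + 3·23 + 3·50 + 1·10 + 1·13 = 66
u_11 = -1·66 + 3·176 + 3·23 + 1·50 + 1·10 = 591
u_12 = -1·591 + 3·66 + 3·176 + 1·23 + 1·50 = 208
u_13 = -1·208 + 3·591 + 3·66 + 1·176 + 1·23 = 1962

1962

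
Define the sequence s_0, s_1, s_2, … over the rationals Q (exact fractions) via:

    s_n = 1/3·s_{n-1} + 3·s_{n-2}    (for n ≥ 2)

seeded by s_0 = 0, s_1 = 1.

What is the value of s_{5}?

s_2 = 1/3·1 + 3·0 = 1/3
s_3 = 1/3·1/3 + 3·1 = 28/9
s_4 = 1/3·28/9 + 3·1/3 = 55/27
s_5 = 1/3·55/27 + 3·28/9 = 811/81

811/81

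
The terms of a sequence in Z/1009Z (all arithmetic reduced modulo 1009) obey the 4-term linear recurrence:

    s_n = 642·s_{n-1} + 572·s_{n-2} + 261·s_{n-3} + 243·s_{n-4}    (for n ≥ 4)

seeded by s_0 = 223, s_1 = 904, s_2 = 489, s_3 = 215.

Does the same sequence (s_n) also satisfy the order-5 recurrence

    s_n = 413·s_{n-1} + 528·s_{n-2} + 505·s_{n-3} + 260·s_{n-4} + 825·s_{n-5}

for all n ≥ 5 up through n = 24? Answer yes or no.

Terms s_0..s_24: 223, 904, 489, 215, 562, 678, 375, 113, 215, 146, 324, 755, 612, 382, 328, 392, 569, 107, 39, 64, 547, 182, 850, 923, 966
n=5: candidate gives 568, actual s_5 = 678 ✗

no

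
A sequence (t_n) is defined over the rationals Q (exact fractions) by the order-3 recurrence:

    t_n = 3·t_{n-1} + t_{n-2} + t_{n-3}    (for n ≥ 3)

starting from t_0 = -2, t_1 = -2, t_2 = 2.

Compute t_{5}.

t_3 = 3·2 + 1·-2 + 1·-2 = 2
t_4 = 3·2 + 1·2 + 1·-2 = 6
t_5 = 3·6 + 1·2 + 1·2 = 22

22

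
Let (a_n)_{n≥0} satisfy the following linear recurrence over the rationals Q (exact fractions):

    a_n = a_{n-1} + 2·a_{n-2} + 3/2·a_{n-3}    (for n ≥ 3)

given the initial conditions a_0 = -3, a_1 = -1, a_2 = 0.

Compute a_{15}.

-1861333/32

a_3 = 1·0 + 2·-1 + 3/2·-3 = -13/2
a_4 = 1·-13/2 + 2·0 + 3/2·-1 = -8
a_5 = 1·-8 + 2·-13/2 + 3/2·0 = -21
a_6 = 1·-21 + 2·-8 + 3/2·-13/2 = -187/4
a_7 = 1·-187/4 + 2·-21 + 3/2·-8 = -403/4
a_8 = 1·-403/4 + 2·-187/4 + 3/2·-21 = -903/4
a_9 = 1·-903/4 + 2·-403/4 + 3/2·-187/4 = -3979/8
a_10 = 1·-3979/8 + 2·-903/4 + 3/2·-403/4 = -1100
a_11 = 1·-1100 + 2·-3979/8 + 3/2·-903/4 = -19467/8
a_12 = 1·-19467/8 + 2·-1100 + 3/2·-3979/8 = -86071/16
a_13 = 1·-86071/16 + 2·-19467/8 + 3/2·-1100 = -190339/16
a_14 = 1·-190339/16 + 2·-86071/16 + 3/2·-19467/8 = -210441/8
a_15 = 1·-210441/8 + 2·-190339/16 + 3/2·-86071/16 = -1861333/32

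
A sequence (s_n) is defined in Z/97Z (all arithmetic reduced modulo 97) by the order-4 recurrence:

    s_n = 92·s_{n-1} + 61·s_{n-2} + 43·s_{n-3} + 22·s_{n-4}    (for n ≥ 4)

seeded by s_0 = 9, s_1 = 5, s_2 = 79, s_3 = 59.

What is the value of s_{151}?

63

s_4 = 92·59 + 61·79 + 43·5 + 22·9 = 87
s_5 = 92·87 + 61·59 + 43·79 + 22·5 = 75
s_6 = 92·75 + 61·87 + 43·59 + 22·79 = 89
s_7 = 92·89 + 61·75 + 43·87 + 22·59 = 51
s_8 = 92·51 + 61·89 + 43·75 + 22·87 = 31
s_9 = 92·31 + 61·51 + 43·89 + 22·75 = 91
Continuing the recurrence:
  s_10 = 58;  s_11 = 53;  s_12 = 11;  s_13 = 11;  s_14 = 0;  s_15 = 79
  s_16 = 29;  s_17 = 66;  s_18 = 83;  s_19 = 0;  s_20 = 3;  s_21 = 59
  s_22 = 65;  s_23 = 8;  s_24 = 29;  s_25 = 71;  s_26 = 84;  s_27 = 96
  s_28 = 90;  s_29 = 7;  s_30 = 82;  s_31 = 82;  s_32 = 83;  s_33 = 22
  s_34 = 1;  s_35 = 17;  s_36 = 32;  s_37 = 46;  s_38 = 50;  s_39 = 38
  s_40 = 13;  s_41 = 80;  s_42 = 23;  s_43 = 49;  s_44 = 34;  s_45 = 39
  s_46 = 30;  s_47 = 16;  s_48 = 4;  s_49 = 0;  s_50 = 40;  s_51 = 33
  s_52 = 35;  s_53 = 66;  s_54 = 30;  s_55 = 93;  s_56 = 26;  s_57 = 40
  s_58 = 31;  s_59 = 17;  s_60 = 24;  s_61 = 26;  s_62 = 31;  s_63 = 24
  s_64 = 22;  s_65 = 58;  s_66 = 50;  s_67 = 9;  s_68 = 66;  s_69 = 56
  s_70 = 92;  s_71 = 75;  s_72 = 76;  s_73 = 71;  s_74 = 24;  s_75 = 11
  s_76 = 23;  s_77 = 46;  s_78 = 40;  s_79 = 54;  s_80 = 95;  s_81 = 22
  s_82 = 60;  s_83 = 10;  s_84 = 50;  s_85 = 29;  s_86 = 96;  s_87 = 70
  s_88 = 93;  s_89 = 35;  s_90 = 47;  s_91 = 67;  s_92 = 69;  s_93 = 34
  s_94 = 0;  s_95 = 16;  s_96 = 87;  s_97 = 28;  s_98 = 35;  s_99 = 0
  s_100 = 15;  s_101 = 9;  s_102 = 88;  s_103 = 75;  s_104 = 84;  s_105 = 86
  s_106 = 58;  s_107 = 33;  s_108 = 92;  s_109 = 22;  s_110 = 49;  s_111 = 56
  s_112 = 53;  s_113 = 19;  s_114 = 28;  s_115 = 68;  s_116 = 53;  s_117 = 73
  s_118 = 6;  s_119 = 50;  s_120 = 56;  s_121 = 75;  s_122 = 85;  s_123 = 92
  s_124 = 64;  s_125 = 24;  s_126 = 7;  s_127 = 94;  s_128 = 69;  s_129 = 10
  s_130 = 13;  s_131 = 51;  s_132 = 61;  s_133 = 93;  s_134 = 12;  s_135 = 46
  s_136 = 23;  s_137 = 15;  s_138 = 78;  s_139 = 4;  s_140 = 69;  s_141 = 91
  s_142 = 16;  s_143 = 87;  s_144 = 55;  s_145 = 59;  s_146 = 72;  s_147 = 49
  s_148 = 37;  s_149 = 20
s_150 = 92·20 + 61·37 + 43·49 + 22·72 = 28
s_151 = 92·28 + 61·20 + 43·37 + 22·49 = 63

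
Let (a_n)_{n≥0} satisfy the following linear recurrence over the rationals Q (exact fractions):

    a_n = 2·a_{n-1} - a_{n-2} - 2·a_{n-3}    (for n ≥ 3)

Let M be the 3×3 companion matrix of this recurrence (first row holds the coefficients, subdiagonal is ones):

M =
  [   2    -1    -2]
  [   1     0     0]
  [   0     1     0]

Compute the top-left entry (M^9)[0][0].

58

(M^9)[0][0] is the top entry after applying M 9 times to the unit state (1, 0, 0). Equivalently it is h_{11} for the auxiliary sequence (h_n) obeying the same recurrence with h_2 = 1 and h_i = 0 for 0 ≤ i < 2:
h_3 = 2·1 + -1·0 + -2·0 = 2
h_4 = 2·2 + -1·1 + -2·0 = 3
h_5 = 2·3 + -1·2 + -2·1 = 2
h_6 = 2·2 + -1·3 + -2·2 = -3
h_7 = 2·-3 + -1·2 + -2·3 = -14
h_8 = 2·-14 + -1·-3 + -2·2 = -29
h_9 = 2·-29 + -1·-14 + -2·-3 = -38
h_10 = 2·-38 + -1·-29 + -2·-14 = -19
h_11 = 2·-19 + -1·-38 + -2·-29 = 58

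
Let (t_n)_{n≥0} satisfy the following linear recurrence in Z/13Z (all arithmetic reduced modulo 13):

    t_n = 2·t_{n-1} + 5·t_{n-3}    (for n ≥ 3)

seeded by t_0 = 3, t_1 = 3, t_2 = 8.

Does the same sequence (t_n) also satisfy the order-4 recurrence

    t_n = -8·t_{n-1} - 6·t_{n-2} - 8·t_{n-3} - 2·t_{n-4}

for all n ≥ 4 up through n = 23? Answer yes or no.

yes

Terms t_0..t_23: 3, 3, 8, 5, 12, 12, 10, 2, 12, 9, 2, 12, 4, 5, 5, 4, 7, 0, 7, 10, 7, 10, 5, 6
n=4: candidate gives 12, actual t_4 = 12 ✓
n=5: candidate gives 12, actual t_5 = 12 ✓
n=6: candidate gives 10, actual t_6 = 10 ✓
n=7: candidate gives 2, actual t_7 = 2 ✓
n=8: candidate gives 12, actual t_8 = 12 ✓
n=9: candidate gives 9, actual t_9 = 9 ✓
n=10: candidate gives 2, actual t_10 = 2 ✓
n=11: candidate gives 12, actual t_11 = 12 ✓
n=12: candidate gives 4, actual t_12 = 4 ✓
n=13: candidate gives 5, actual t_13 = 5 ✓
n=14: candidate gives 5, actual t_14 = 5 ✓
n=15: candidate gives 4, actual t_15 = 4 ✓
n=16: candidate gives 7, actual t_16 = 7 ✓
n=17: candidate gives 0, actual t_17 = 0 ✓
n=18: candidate gives 7, actual t_18 = 7 ✓
n=19: candidate gives 10, actual t_19 = 10 ✓
n=20: candidate gives 7, actual t_20 = 7 ✓
n=21: candidate gives 10, actual t_21 = 10 ✓
n=22: candidate gives 5, actual t_22 = 5 ✓
n=23: candidate gives 6, actual t_23 = 6 ✓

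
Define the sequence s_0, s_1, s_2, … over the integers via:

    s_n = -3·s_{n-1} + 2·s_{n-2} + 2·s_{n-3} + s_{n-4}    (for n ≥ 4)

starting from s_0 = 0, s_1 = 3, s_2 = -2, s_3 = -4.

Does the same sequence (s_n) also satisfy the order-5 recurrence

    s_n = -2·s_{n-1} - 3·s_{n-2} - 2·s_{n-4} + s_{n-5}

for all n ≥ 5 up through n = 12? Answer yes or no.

no

Terms s_0..s_12: 0, 3, -2, -4, 14, -51, 171, -591, 2027, -6972, 23959, -82358, 283075
n=5: candidate gives -22, actual s_5 = -51 ✗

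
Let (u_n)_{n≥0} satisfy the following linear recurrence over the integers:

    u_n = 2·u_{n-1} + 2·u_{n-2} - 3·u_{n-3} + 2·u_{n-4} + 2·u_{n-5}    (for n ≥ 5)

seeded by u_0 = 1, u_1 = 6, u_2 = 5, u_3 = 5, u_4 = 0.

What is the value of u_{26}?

u_5 = 2·0 + 2·5 + -3·5 + 2·6 + 2·1 = 9
u_6 = 2·9 + 2·0 + -3·5 + 2·5 + 2·6 = 25
u_7 = 2·25 + 2·9 + -3·0 + 2·5 + 2·5 = 88
u_8 = 2·88 + 2·25 + -3·9 + 2·0 + 2·5 = 209
u_9 = 2·209 + 2·88 + -3·25 + 2·9 + 2·0 = 537
u_10 = 2·537 + 2·209 + -3·88 + 2·25 + 2·9 = 1296
u_11 = 2·1296 + 2·537 + -3·209 + 2·88 + 2·25 = 3265
u_12 = 2·3265 + 2·1296 + -3·537 + 2·209 + 2·88 = 8105
u_13 = 2·8105 + 2·3265 + -3·1296 + 2·537 + 2·209 = 20344
u_14 = 2·20344 + 2·8105 + -3·3265 + 2·1296 + 2·537 = 50769
u_15 = 2·50769 + 2·20344 + -3·8105 + 2·3265 + 2·1296 = 127033
u_16 = 2·127033 + 2·50769 + -3·20344 + 2·8105 + 2·3265 = 317312
u_17 = 2·317312 + 2·127033 + -3·50769 + 2·20344 + 2·8105 = 793281
u_18 = 2·793281 + 2·317312 + -3·127033 + 2·50769 + 2·20344 = 1982313
u_19 = 2·1982313 + 2·793281 + -3·317312 + 2·127033 + 2·50769 = 4954856
u_20 = 2·4954856 + 2·1982313 + -3·793281 + 2·317312 + 2·127033 = 12383185
u_21 = 2·12383185 + 2·4954856 + -3·1982313 + 2·793281 + 2·317312 = 30950329
u_22 = 2·30950329 + 2·12383185 + -3·4954856 + 2·1982313 + 2·793281 = 77353648
u_23 = 2·77353648 + 2·30950329 + -3·12383185 + 2·4954856 + 2·1982313 = 193332737
u_24 = 2·193332737 + 2·77353648 + -3·30950329 + 2·12383185 + 2·4954856 = 483197865
u_25 = 2·483197865 + 2·193332737 + -3·77353648 + 2·30950329 + 2·12383185 = 1207667288
u_26 = 2·1207667288 + 2·483197865 + -3·193332737 + 2·77353648 + 2·30950329 = 3018340049

3018340049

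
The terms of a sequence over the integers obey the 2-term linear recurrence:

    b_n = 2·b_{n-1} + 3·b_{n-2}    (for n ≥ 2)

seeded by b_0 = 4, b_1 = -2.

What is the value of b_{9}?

9838

b_2 = 2·-2 + 3·4 = 8
b_3 = 2·8 + 3·-2 = 10
b_4 = 2·10 + 3·8 = 44
b_5 = 2·44 + 3·10 = 118
b_6 = 2·118 + 3·44 = 368
b_7 = 2·368 + 3·118 = 1090
b_8 = 2·1090 + 3·368 = 3284
b_9 = 2·3284 + 3·1090 = 9838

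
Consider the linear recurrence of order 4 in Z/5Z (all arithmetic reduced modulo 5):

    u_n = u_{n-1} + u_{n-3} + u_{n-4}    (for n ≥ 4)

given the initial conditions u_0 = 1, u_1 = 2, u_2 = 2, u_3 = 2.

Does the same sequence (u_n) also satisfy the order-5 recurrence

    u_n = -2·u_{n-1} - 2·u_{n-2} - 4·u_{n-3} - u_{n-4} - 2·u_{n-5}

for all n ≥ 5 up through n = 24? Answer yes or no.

Terms u_0..u_24: 1, 2, 2, 2, 0, 4, 3, 0, 4, 1, 4, 3, 3, 3, 0, 1, 2, 0, 1, 4, 1, 2, 2, 2, 0
n=5: candidate gives 4, actual u_5 = 4 ✓
n=6: candidate gives 3, actual u_6 = 3 ✓
n=7: candidate gives 0, actual u_7 = 0 ✓
n=8: candidate gives 4, actual u_8 = 4 ✓
n=9: candidate gives 1, actual u_9 = 1 ✓
n=10: candidate gives 4, actual u_10 = 4 ✓
n=11: candidate gives 3, actual u_11 = 3 ✓
n=12: candidate gives 3, actual u_12 = 3 ✓
n=13: candidate gives 3, actual u_13 = 3 ✓
n=14: candidate gives 0, actual u_14 = 0 ✓
n=15: candidate gives 1, actual u_15 = 1 ✓
n=16: candidate gives 2, actual u_16 = 2 ✓
n=17: candidate gives 0, actual u_17 = 0 ✓
n=18: candidate gives 1, actual u_18 = 1 ✓
n=19: candidate gives 4, actual u_19 = 4 ✓
n=20: candidate gives 1, actual u_20 = 1 ✓
n=21: candidate gives 2, actual u_21 = 2 ✓
n=22: candidate gives 2, actual u_22 = 2 ✓
n=23: candidate gives 2, actual u_23 = 2 ✓
n=24: candidate gives 0, actual u_24 = 0 ✓

yes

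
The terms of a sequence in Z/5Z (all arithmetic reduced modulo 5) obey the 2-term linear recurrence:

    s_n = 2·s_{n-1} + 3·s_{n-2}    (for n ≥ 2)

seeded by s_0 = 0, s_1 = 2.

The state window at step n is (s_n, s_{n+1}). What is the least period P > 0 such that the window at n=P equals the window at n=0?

n=0: window = (0, 2)
n=1: window = (2, 4)
n=2: window = (4, 4)
n=3: window = (4, 0)
n=4: window = (0, 2)
window at n=4 equals window at n=0 → period = 4

4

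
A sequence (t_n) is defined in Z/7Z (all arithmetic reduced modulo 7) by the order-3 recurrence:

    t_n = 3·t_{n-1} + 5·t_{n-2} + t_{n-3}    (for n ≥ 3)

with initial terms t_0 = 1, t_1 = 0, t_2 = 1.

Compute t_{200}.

t_3 = 3·1 + 5·0 + 1·1 = 4
t_4 = 3·4 + 5·1 + 1·0 = 3
t_5 = 3·3 + 5·4 + 1·1 = 2
t_6 = 3·2 + 5·3 + 1·4 = 4
t_7 = 3·4 + 5·2 + 1·3 = 4
t_8 = 3·4 + 5·4 + 1·2 = 6
t_9 = 3·6 + 5·4 + 1·4 = 0
t_10 = 3·0 + 5·6 + 1·4 = 6
t_11 = 3·6 + 5·0 + 1·6 = 3
t_12 = 3·3 + 5·6 + 1·0 = 4
t_13 = 3·4 + 5·3 + 1·6 = 5
t_14 = 3·5 + 5·4 + 1·3 = 3
t_15 = 3·3 + 5·5 + 1·4 = 3
t_16 = 3·3 + 5·3 + 1·5 = 1
t_17 = 3·1 + 5·3 + 1·3 = 0
t_18 = 3·0 + 5·1 + 1·3 = 1
(t_16, t_17, t_18) = (1, 0, 1) = (t_0, t_1, t_2), so the sequence has period 16.
200 ≡ 8 (mod 16), hence t_200 = t_8 = 6.

6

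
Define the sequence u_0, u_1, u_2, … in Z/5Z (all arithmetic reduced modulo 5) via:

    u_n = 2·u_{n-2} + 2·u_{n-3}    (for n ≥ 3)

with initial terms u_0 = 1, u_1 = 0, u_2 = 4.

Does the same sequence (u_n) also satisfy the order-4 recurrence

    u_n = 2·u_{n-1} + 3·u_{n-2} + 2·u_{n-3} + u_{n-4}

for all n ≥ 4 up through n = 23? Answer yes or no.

Terms u_0..u_23: 1, 0, 4, 2, 3, 2, 0, 0, 4, 0, 3, 3, 1, 2, 3, 1, 0, 3, 2, 1, 0, 1, 2, 2
n=4: candidate gives 2, actual u_4 = 3 ✗

no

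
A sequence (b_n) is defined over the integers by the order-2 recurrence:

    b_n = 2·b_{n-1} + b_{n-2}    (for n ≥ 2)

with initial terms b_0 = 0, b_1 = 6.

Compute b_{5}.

174

b_2 = 2·6 + 1·0 = 12
b_3 = 2·12 + 1·6 = 30
b_4 = 2·30 + 1·12 = 72
b_5 = 2·72 + 1·30 = 174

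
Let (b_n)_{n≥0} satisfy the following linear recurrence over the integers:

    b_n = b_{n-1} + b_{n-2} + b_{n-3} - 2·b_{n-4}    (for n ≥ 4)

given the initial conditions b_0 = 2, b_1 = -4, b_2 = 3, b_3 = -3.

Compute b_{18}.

b_4 = 1·-3 + 1·3 + 1·-4 + -2·2 = -8
b_5 = 1·-8 + 1·-3 + 1·3 + -2·-4 = 0
b_6 = 1·0 + 1·-8 + 1·-3 + -2·3 = -17
b_7 = 1·-17 + 1·0 + 1·-8 + -2·-3 = -19
b_8 = 1·-19 + 1·-17 + 1·0 + -2·-8 = -20
b_9 = 1·-20 + 1·-19 + 1·-17 + -2·0 = -56
b_10 = 1·-56 + 1·-20 + 1·-19 + -2·-17 = -61
b_11 = 1·-61 + 1·-56 + 1·-20 + -2·-19 = -99
b_12 = 1·-99 + 1·-61 + 1·-56 + -2·-20 = -176
b_13 = 1·-176 + 1·-99 + 1·-61 + -2·-56 = -224
b_14 = 1·-224 + 1·-176 + 1·-99 + -2·-61 = -377
b_15 = 1·-377 + 1·-224 + 1·-176 + -2·-99 = -579
b_16 = 1·-579 + 1·-377 + 1·-224 + -2·-176 = -828
b_17 = 1·-828 + 1·-579 + 1·-377 + -2·-224 = -1336
b_18 = 1·-1336 + 1·-828 + 1·-579 + -2·-377 = -1989

-1989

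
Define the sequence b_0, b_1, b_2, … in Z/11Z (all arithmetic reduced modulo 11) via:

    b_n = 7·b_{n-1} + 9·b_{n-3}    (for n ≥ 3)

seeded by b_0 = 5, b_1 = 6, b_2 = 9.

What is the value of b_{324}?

10

b_3 = 7·9 + 0·6 + 9·5 = 9
b_4 = 7·9 + 0·9 + 9·6 = 7
b_5 = 7·7 + 0·9 + 9·9 = 9
b_6 = 7·9 + 0·7 + 9·9 = 1
b_7 = 7·1 + 0·9 + 9·7 = 4
b_8 = 7·4 + 0·1 + 9·9 = 10
b_9 = 7·10 + 0·4 + 9·1 = 2
b_10 = 7·2 + 0·10 + 9·4 = 6
b_11 = 7·6 + 0·2 + 9·10 = 0
b_12 = 7·0 + 0·6 + 9·2 = 7
b_13 = 7·7 + 0·0 + 9·6 = 4
b_14 = 7·4 + 0·7 + 9·0 = 6
b_15 = 7·6 + 0·4 + 9·7 = 6
b_16 = 7·6 + 0·6 + 9·4 = 1
b_17 = 7·1 + 0·6 + 9·6 = 6
b_18 = 7·6 + 0·1 + 9·6 = 8
b_19 = 7·8 + 0·6 + 9·1 = 10
b_20 = 7·10 + 0·8 + 9·6 = 3
b_21 = 7·3 + 0·10 + 9·8 = 5
b_22 = 7·5 + 0·3 + 9·10 = 4
b_23 = 7·4 + 0·5 + 9·3 = 0
b_24 = 7·0 + 0·4 + 9·5 = 1
b_25 = 7·1 + 0·0 + 9·4 = 10
b_26 = 7·10 + 0·1 + 9·0 = 4
b_27 = 7·4 + 0·10 + 9·1 = 4
b_28 = 7·4 + 0·4 + 9·10 = 8
b_29 = 7·8 + 0·4 + 9·4 = 4
b_30 = 7·4 + 0·8 + 9·4 = 9
b_31 = 7·9 + 0·4 + 9·8 = 3
b_32 = 7·3 + 0·9 + 9·4 = 2
b_33 = 7·2 + 0·3 + 9·9 = 7
b_34 = 7·7 + 0·2 + 9·3 = 10
b_35 = 7·10 + 0·7 + 9·2 = 0
b_36 = 7·0 + 0·10 + 9·7 = 8
b_37 = 7·8 + 0·0 + 9·10 = 3
b_38 = 7·3 + 0·8 + 9·0 = 10
b_39 = 7·10 + 0·3 + 9·8 = 10
b_40 = 7·10 + 0·10 + 9·3 = 9
b_41 = 7·9 + 0·10 + 9·10 = 10
b_42 = 7·10 + 0·9 + 9·10 = 6
b_43 = 7·6 + 0·10 + 9·9 = 2
b_44 = 7·2 + 0·6 + 9·10 = 5
b_45 = 7·5 + 0·2 + 9·6 = 1
b_46 = 7·1 + 0·5 + 9·2 = 3
b_47 = 7·3 + 0·1 + 9·5 = 0
b_48 = 7·0 + 0·3 + 9·1 = 9
b_49 = 7·9 + 0·0 + 9·3 = 2
b_50 = 7·2 + 0·9 + 9·0 = 3
b_51 = 7·3 + 0·2 + 9·9 = 3
b_52 = 7·3 + 0·3 + 9·2 = 6
b_53 = 7·6 + 0·3 + 9·3 = 3
b_54 = 7·3 + 0·6 + 9·3 = 4
b_55 = 7·4 + 0·3 + 9·6 = 5
b_56 = 7·5 + 0·4 + 9·3 = 7
b_57 = 7·7 + 0·5 + 9·4 = 8
b_58 = 7·8 + 0·7 + 9·5 = 2
b_59 = 7·2 + 0·8 + 9·7 = 0
b_60 = 7·0 + 0·2 + 9·8 = 6
b_61 = 7·6 + 0·0 + 9·2 = 5
b_62 = 7·5 + 0·6 + 9·0 = 2
b_63 = 7·2 + 0·5 + 9·6 = 2
b_64 = 7·2 + 0·2 + 9·5 = 4
b_65 = 7·4 + 0·2 + 9·2 = 2
b_66 = 7·2 + 0·4 + 9·2 = 10
b_67 = 7·10 + 0·2 + 9·4 = 7
b_68 = 7·7 + 0·10 + 9·2 = 1
b_69 = 7·1 + 0·7 + 9·10 = 9
b_70 = 7·9 + 0·1 + 9·7 = 5
b_71 = 7·5 + 0·9 + 9·1 = 0
b_72 = 7·0 + 0·5 + 9·9 = 4
b_73 = 7·4 + 0·0 + 9·5 = 7
b_74 = 7·7 + 0·4 + 9·0 = 5
b_75 = 7·5 + 0·7 + 9·4 = 5
b_76 = 7·5 + 0·5 + 9·7 = 10
b_77 = 7·10 + 0·5 + 9·5 = 5
b_78 = 7·5 + 0·10 + 9·5 = 3
b_79 = 7·3 + 0·5 + 9·10 = 1
b_80 = 7·1 + 0·3 + 9·5 = 8
b_81 = 7·8 + 0·1 + 9·3 = 6
b_82 = 7·6 + 0·8 + 9·1 = 7
b_83 = 7·7 + 0·6 + 9·8 = 0
b_84 = 7·0 + 0·7 + 9·6 = 10
b_85 = 7·10 + 0·0 + 9·7 = 1
b_86 = 7·1 + 0·10 + 9·0 = 7
b_87 = 7·7 + 0·1 + 9·10 = 7
b_88 = 7·7 + 0·7 + 9·1 = 3
b_89 = 7·3 + 0·7 + 9·7 = 7
b_90 = 7·7 + 0·3 + 9·7 = 2
b_91 = 7·2 + 0·7 + 9·3 = 8
b_92 = 7·8 + 0·2 + 9·7 = 9
b_93 = 7·9 + 0·8 + 9·2 = 4
b_94 = 7·4 + 0·9 + 9·8 = 1
b_95 = 7·1 + 0·4 + 9·9 = 0
b_96 = 7·0 + 0·1 + 9·4 = 3
b_97 = 7·3 + 0·0 + 9·1 = 8
b_98 = 7·8 + 0·3 + 9·0 = 1
b_99 = 7·1 + 0·8 + 9·3 = 1
b_100 = 7·1 + 0·1 + 9·8 = 2
b_101 = 7·2 + 0·1 + 9·1 = 1
b_102 = 7·1 + 0·2 + 9·1 = 5
b_103 = 7·5 + 0·1 + 9·2 = 9
b_104 = 7·9 + 0·5 + 9·1 = 6
b_105 = 7·6 + 0·9 + 9·5 = 10
b_106 = 7·10 + 0·6 + 9·9 = 8
b_107 = 7·8 + 0·10 + 9·6 = 0
b_108 = 7·0 + 0·8 + 9·10 = 2
b_109 = 7·2 + 0·0 + 9·8 = 9
b_110 = 7·9 + 0·2 + 9·0 = 8
b_111 = 7·8 + 0·9 + 9·2 = 8
b_112 = 7·8 + 0·8 + 9·9 = 5
b_113 = 7·5 + 0·8 + 9·8 = 8
b_114 = 7·8 + 0·5 + 9·8 = 7
b_115 = 7·7 + 0·8 + 9·5 = 6
b_116 = 7·6 + 0·7 + 9·8 = 4
b_117 = 7·4 + 0·6 + 9·7 = 3
b_118 = 7·3 + 0·4 + 9·6 = 9
b_119 = 7·9 + 0·3 + 9·4 = 0
b_120 = 7·0 + 0·9 + 9·3 = 5
b_121 = 7·5 + 0·0 + 9·9 = 6
b_122 = 7·6 + 0·5 + 9·0 = 9
(b_120, b_121, b_122) = (5, 6, 9) = (b_0, b_1, b_2), so the sequence has period 120.
324 ≡ 84 (mod 120), hence b_324 = b_84 = 10.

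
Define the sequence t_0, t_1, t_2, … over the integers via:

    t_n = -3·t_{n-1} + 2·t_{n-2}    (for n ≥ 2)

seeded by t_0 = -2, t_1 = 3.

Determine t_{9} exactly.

92205

t_2 = -3·3 + 2·-2 = -13
t_3 = -3·-13 + 2·3 = 45
t_4 = -3·45 + 2·-13 = -161
t_5 = -3·-161 + 2·45 = 573
t_6 = -3·573 + 2·-161 = -2041
t_7 = -3·-2041 + 2·573 = 7269
t_8 = -3·7269 + 2·-2041 = -25889
t_9 = -3·-25889 + 2·7269 = 92205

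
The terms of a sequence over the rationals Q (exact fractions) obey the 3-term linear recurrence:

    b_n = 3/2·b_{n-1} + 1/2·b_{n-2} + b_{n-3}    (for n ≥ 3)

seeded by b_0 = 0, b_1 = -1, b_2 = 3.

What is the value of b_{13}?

b_3 = 3/2·3 + 1/2·-1 + 1·0 = 4
b_4 = 3/2·4 + 1/2·3 + 1·-1 = 13/2
b_5 = 3/2·13/2 + 1/2·4 + 1·3 = 59/4
b_6 = 3/2·59/4 + 1/2·13/2 + 1·4 = 235/8
b_7 = 3/2·235/8 + 1/2·59/4 + 1·13/2 = 927/16
b_8 = 3/2·927/16 + 1/2·235/8 + 1·59/4 = 3723/32
b_9 = 3/2·3723/32 + 1/2·927/16 + 1·235/8 = 14903/64
b_10 = 3/2·14903/64 + 1/2·3723/32 + 1·927/16 = 59571/128
b_11 = 3/2·59571/128 + 1/2·14903/64 + 1·3723/32 = 238303/256
b_12 = 3/2·238303/256 + 1/2·59571/128 + 1·14903/64 = 953275/512
b_13 = 3/2·953275/512 + 1/2·238303/256 + 1·59571/128 = 3812999/1024

3812999/1024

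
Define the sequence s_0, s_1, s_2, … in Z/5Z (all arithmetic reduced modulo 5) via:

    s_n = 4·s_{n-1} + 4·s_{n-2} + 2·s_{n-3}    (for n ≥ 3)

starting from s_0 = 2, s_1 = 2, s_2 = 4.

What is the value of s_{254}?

s_3 = 4·4 + 4·2 + 2·2 = 3
s_4 = 4·3 + 4·4 + 2·2 = 2
s_5 = 4·2 + 4·3 + 2·4 = 3
s_6 = 4·3 + 4·2 + 2·3 = 1
s_7 = 4·1 + 4·3 + 2·2 = 0
s_8 = 4·0 + 4·1 + 2·3 = 0
s_9 = 4·0 + 4·0 + 2·1 = 2
s_10 = 4·2 + 4·0 + 2·0 = 3
s_11 = 4·3 + 4·2 + 2·0 = 0
s_12 = 4·0 + 4·3 + 2·2 = 1
s_13 = 4·1 + 4·0 + 2·3 = 0
s_14 = 4·0 + 4·1 + 2·0 = 4
s_15 = 4·4 + 4·0 + 2·1 = 3
s_16 = 4·3 + 4·4 + 2·0 = 3
s_17 = 4·3 + 4·3 + 2·4 = 2
s_18 = 4·2 + 4·3 + 2·3 = 1
s_19 = 4·1 + 4·2 + 2·3 = 3
s_20 = 4·3 + 4·1 + 2·2 = 0
s_21 = 4·0 + 4·3 + 2·1 = 4
s_22 = 4·4 + 4·0 + 2·3 = 2
s_23 = 4·2 + 4·4 + 2·0 = 4
s_24 = 4·4 + 4·2 + 2·4 = 2
s_25 = 4·2 + 4·4 + 2·2 = 3
s_26 = 4·3 + 4·2 + 2·4 = 3
s_27 = 4·3 + 4·3 + 2·2 = 3
s_28 = 4·3 + 4·3 + 2·3 = 0
s_29 = 4·0 + 4·3 + 2·3 = 3
s_30 = 4·3 + 4·0 + 2·3 = 3
s_31 = 4·3 + 4·3 + 2·0 = 4
s_32 = 4·4 + 4·3 + 2·3 = 4
s_33 = 4·4 + 4·4 + 2·3 = 3
s_34 = 4·3 + 4·4 + 2·4 = 1
s_35 = 4·1 + 4·3 + 2·4 = 4
s_36 = 4·4 + 4·1 + 2·3 = 1
s_37 = 4·1 + 4·4 + 2·1 = 2
s_38 = 4·2 + 4·1 + 2·4 = 0
s_39 = 4·0 + 4·2 + 2·1 = 0
s_40 = 4·0 + 4·0 + 2·2 = 4
s_41 = 4·4 + 4·0 + 2·0 = 1
s_42 = 4·1 + 4·4 + 2·0 = 0
s_43 = 4·0 + 4·1 + 2·4 = 2
s_44 = 4·2 + 4·0 + 2·1 = 0
s_45 = 4·0 + 4·2 + 2·0 = 3
s_46 = 4·3 + 4·0 + 2·2 = 1
s_47 = 4·1 + 4·3 + 2·0 = 1
s_48 = 4·1 + 4·1 + 2·3 = 4
s_49 = 4·4 + 4·1 + 2·1 = 2
s_50 = 4·2 + 4·4 + 2·1 = 1
s_51 = 4·1 + 4·2 + 2·4 = 0
s_52 = 4·0 + 4·1 + 2·2 = 3
s_53 = 4·3 + 4·0 + 2·1 = 4
s_54 = 4·4 + 4·3 + 2·0 = 3
s_55 = 4·3 + 4·4 + 2·3 = 4
s_56 = 4·4 + 4·3 + 2·4 = 1
s_57 = 4·1 + 4·4 + 2·3 = 1
s_58 = 4·1 + 4·1 + 2·4 = 1
s_59 = 4·1 + 4·1 + 2·1 = 0
s_60 = 4·0 + 4·1 + 2·1 = 1
s_61 = 4·1 + 4·0 + 2·1 = 1
s_62 = 4·1 + 4·1 + 2·0 = 3
s_63 = 4·3 + 4·1 + 2·1 = 3
s_64 = 4·3 + 4·3 + 2·1 = 1
s_65 = 4·1 + 4·3 + 2·3 = 2
s_66 = 4·2 + 4·1 + 2·3 = 3
s_67 = 4·3 + 4·2 + 2·1 = 2
s_68 = 4·2 + 4·3 + 2·2 = 4
s_69 = 4·4 + 4·2 + 2·3 = 0
s_70 = 4·0 + 4·4 + 2·2 = 0
s_71 = 4·0 + 4·0 + 2·4 = 3
s_72 = 4·3 + 4·0 + 2·0 = 2
s_73 = 4·2 + 4·3 + 2·0 = 0
s_74 = 4·0 + 4·2 + 2·3 = 4
s_75 = 4·4 + 4·0 + 2·2 = 0
s_76 = 4·0 + 4·4 + 2·0 = 1
s_77 = 4·1 + 4·0 + 2·4 = 2
s_78 = 4·2 + 4·1 + 2·0 = 2
s_79 = 4·2 + 4·2 + 2·1 = 3
s_80 = 4·3 + 4·2 + 2·2 = 4
s_81 = 4·4 + 4·3 + 2·2 = 2
s_82 = 4·2 + 4·4 + 2·3 = 0
s_83 = 4·0 + 4·2 + 2·4 = 1
s_84 = 4·1 + 4·0 + 2·2 = 3
s_85 = 4·3 + 4·1 + 2·0 = 1
s_86 = 4·1 + 4·3 + 2·1 = 3
s_87 = 4·3 + 4·1 + 2·3 = 2
s_88 = 4·2 + 4·3 + 2·1 = 2
s_89 = 4·2 + 4·2 + 2·3 = 2
s_90 = 4·2 + 4·2 + 2·2 = 0
s_91 = 4·0 + 4·2 + 2·2 = 2
s_92 = 4·2 + 4·0 + 2·2 = 2
s_93 = 4·2 + 4·2 + 2·0 = 1
s_94 = 4·1 + 4·2 + 2·2 = 1
s_95 = 4·1 + 4·1 + 2·2 = 2
s_96 = 4·2 + 4·1 + 2·1 = 4
s_97 = 4·4 + 4·2 + 2·1 = 1
s_98 = 4·1 + 4·4 + 2·2 = 4
s_99 = 4·4 + 4·1 + 2·4 = 3
s_100 = 4·3 + 4·4 + 2·1 = 0
s_101 = 4·0 + 4·3 + 2·4 = 0
s_102 = 4·0 + 4·0 + 2·3 = 1
s_103 = 4·1 + 4·0 + 2·0 = 4
s_104 = 4·4 + 4·1 + 2·0 = 0
s_105 = 4·0 + 4·4 + 2·1 = 3
s_106 = 4·3 + 4·0 + 2·4 = 0
s_107 = 4·0 + 4·3 + 2·0 = 2
s_108 = 4·2 + 4·0 + 2·3 = 4
s_109 = 4·4 + 4·2 + 2·0 = 4
s_110 = 4·4 + 4·4 + 2·2 = 1
s_111 = 4·1 + 4·4 + 2·4 = 3
s_112 = 4·3 + 4·1 + 2·4 = 4
s_113 = 4·4 + 4·3 + 2·1 = 0
s_114 = 4·0 + 4·4 + 2·3 = 2
s_115 = 4·2 + 4·0 + 2·4 = 1
s_116 = 4·1 + 4·2 + 2·0 = 2
s_117 = 4·2 + 4·1 + 2·2 = 1
s_118 = 4·1 + 4·2 + 2·1 = 4
s_119 = 4·4 + 4·1 + 2·2 = 4
s_120 = 4·4 + 4·4 + 2·1 = 4
s_121 = 4·4 + 4·4 + 2·4 = 0
s_122 = 4·0 + 4·4 + 2·4 = 4
s_123 = 4·4 + 4·0 + 2·4 = 4
s_124 = 4·4 + 4·4 + 2·0 = 2
s_125 = 4·2 + 4·4 + 2·4 = 2
s_126 = 4·2 + 4·2 + 2·4 = 4
(s_124, s_125, s_126) = (2, 2, 4) = (s_0, s_1, s_2), so the sequence has period 124.
254 ≡ 6 (mod 124), hence s_254 = s_6 = 1.

1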